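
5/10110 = 1/2022 = 0.00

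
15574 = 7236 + 8338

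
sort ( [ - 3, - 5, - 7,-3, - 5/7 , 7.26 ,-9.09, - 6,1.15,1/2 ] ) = [-9.09, - 7, - 6 ,-5, - 3, - 3, - 5/7,1/2,1.15, 7.26]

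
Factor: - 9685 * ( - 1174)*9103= 2^1*5^1*13^1  *  149^1 * 587^1* 9103^1=103502839570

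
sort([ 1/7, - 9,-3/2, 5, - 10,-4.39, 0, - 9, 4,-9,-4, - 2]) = [ - 10, - 9,- 9, - 9, - 4.39,-4 , - 2, - 3/2, 0, 1/7, 4, 5 ]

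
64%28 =8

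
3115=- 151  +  3266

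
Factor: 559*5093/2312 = 2846987/2312 = 2^( - 3 )*11^1 * 13^1*17^( - 2 )*43^1*463^1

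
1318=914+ 404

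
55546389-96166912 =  - 40620523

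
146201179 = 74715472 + 71485707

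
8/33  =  8/33 = 0.24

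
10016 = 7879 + 2137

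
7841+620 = 8461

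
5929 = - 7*( - 847 )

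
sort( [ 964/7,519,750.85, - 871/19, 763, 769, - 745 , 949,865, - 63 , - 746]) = [ - 746, - 745, - 63  ,  -  871/19,  964/7, 519,750.85, 763,769, 865, 949] 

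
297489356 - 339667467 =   -  42178111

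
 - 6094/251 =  - 6094/251 = - 24.28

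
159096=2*79548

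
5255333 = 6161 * 853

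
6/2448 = 1/408 = 0.00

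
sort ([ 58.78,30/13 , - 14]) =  [-14, 30/13,58.78] 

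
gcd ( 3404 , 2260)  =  4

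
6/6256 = 3/3128= 0.00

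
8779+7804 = 16583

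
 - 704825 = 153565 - 858390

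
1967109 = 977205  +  989904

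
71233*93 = 6624669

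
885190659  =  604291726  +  280898933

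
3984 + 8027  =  12011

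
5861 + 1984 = 7845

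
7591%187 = 111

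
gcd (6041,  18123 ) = 6041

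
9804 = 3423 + 6381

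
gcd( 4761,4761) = 4761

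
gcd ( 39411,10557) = 9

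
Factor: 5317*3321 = 17657757 = 3^4*13^1*41^1*409^1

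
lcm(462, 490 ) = 16170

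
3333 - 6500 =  - 3167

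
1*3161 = 3161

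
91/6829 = 91/6829=0.01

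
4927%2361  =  205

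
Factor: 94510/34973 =2^1*5^1*13^1*41^( - 1)*727^1*853^ (-1)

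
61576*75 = 4618200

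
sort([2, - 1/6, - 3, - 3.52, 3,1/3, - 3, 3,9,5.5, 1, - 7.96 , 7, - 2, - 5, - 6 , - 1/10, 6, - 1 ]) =[ - 7.96, - 6, - 5,-3.52 , - 3,-3, - 2, - 1, - 1/6, - 1/10,1/3,  1,2,3, 3,5.5, 6 , 7, 9]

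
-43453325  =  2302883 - 45756208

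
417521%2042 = 953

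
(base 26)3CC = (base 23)4A6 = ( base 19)69f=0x930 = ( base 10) 2352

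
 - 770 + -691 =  - 1461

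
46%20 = 6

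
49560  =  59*840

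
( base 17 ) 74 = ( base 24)53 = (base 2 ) 1111011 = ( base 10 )123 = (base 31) 3U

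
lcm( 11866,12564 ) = 213588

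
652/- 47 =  - 14 + 6/47 = - 13.87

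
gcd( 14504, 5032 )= 296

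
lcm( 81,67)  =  5427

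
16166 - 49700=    - 33534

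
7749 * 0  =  0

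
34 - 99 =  - 65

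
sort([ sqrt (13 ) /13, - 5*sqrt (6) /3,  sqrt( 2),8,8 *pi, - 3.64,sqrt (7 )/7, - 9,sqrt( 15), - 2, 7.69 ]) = [-9,- 5*sqrt(6)/3, - 3.64, - 2,  sqrt(13)/13, sqrt( 7) /7, sqrt ( 2), sqrt( 15), 7.69, 8,8*pi]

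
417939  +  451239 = 869178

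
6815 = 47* 145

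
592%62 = 34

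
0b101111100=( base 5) 3010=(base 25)f5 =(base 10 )380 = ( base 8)574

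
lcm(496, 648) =40176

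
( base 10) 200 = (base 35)5p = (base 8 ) 310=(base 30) 6K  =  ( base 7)404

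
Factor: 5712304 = 2^4*13^1*29^1 * 947^1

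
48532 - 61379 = -12847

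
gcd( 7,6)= 1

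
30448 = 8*3806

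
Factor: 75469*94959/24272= 2^(  -  4 ) * 3^3*37^( - 1)*41^(-1)*163^1*463^1*3517^1 = 7166460771/24272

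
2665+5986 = 8651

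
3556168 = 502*7084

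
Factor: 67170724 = 2^2 * 16792681^1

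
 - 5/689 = - 5/689= -  0.01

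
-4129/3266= - 4129/3266= - 1.26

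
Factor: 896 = 2^7*7^1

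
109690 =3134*35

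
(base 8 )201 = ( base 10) 129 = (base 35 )3o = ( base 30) 49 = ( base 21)63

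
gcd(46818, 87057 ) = 153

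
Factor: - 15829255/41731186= - 2^ (  -  1 )* 5^1*7^( - 1 )*13^1*243527^1 * 2980799^(-1) 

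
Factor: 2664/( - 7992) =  - 1/3= - 3^( - 1 )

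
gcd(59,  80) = 1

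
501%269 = 232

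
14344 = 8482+5862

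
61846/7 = 61846/7 = 8835.14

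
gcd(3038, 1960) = 98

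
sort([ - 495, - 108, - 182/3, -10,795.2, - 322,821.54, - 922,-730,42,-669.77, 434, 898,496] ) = [-922,-730,-669.77, - 495, - 322, - 108, - 182/3,-10,42, 434, 496,795.2, 821.54,898 ] 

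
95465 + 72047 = 167512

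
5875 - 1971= 3904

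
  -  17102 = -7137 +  - 9965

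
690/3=230 = 230.00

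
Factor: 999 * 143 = 3^3 *11^1*13^1*37^1 =142857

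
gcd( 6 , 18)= 6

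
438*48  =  21024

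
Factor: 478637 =478637^1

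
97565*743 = 72490795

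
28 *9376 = 262528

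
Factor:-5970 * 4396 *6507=-170770488840 = - 2^3 * 3^4*5^1 *7^1*157^1 *199^1 * 241^1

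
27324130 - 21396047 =5928083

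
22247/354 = 22247/354 = 62.84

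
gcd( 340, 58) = 2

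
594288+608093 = 1202381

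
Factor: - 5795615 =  - 5^1 * 7^1*165589^1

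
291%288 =3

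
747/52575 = 249/17525 = 0.01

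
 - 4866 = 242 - 5108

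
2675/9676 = 2675/9676 = 0.28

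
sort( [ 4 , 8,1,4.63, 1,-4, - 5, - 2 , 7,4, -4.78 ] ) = [ - 5 , -4.78,  -  4,- 2,  1, 1,  4,  4,  4.63,7 , 8]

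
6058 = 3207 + 2851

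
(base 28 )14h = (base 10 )913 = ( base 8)1621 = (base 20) 25D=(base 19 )2A1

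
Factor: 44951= 79^1*569^1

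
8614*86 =740804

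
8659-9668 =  - 1009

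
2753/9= 2753/9 = 305.89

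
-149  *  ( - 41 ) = 6109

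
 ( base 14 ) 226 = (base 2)110101010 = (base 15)1D6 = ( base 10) 426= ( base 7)1146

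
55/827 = 55/827=0.07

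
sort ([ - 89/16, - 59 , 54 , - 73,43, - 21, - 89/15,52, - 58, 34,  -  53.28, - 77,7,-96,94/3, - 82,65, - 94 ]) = [ - 96, - 94, - 82, - 77,- 73, - 59, - 58,-53.28, - 21,-89/15, - 89/16,7,94/3,  34,43,52,54,65] 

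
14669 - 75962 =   -  61293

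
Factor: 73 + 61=2^1*67^1=134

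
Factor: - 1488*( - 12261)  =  18244368=   2^4*3^2*31^1*61^1*67^1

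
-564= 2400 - 2964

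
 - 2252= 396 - 2648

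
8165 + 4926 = 13091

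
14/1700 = 7/850=   0.01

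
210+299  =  509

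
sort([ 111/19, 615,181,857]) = [111/19,181, 615,857 ] 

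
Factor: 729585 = 3^2*5^1*31^1*523^1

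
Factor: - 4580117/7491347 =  - 4580117^1*7491347^(  -  1)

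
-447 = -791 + 344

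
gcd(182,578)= 2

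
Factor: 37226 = 2^1*7^1*2659^1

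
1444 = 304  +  1140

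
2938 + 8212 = 11150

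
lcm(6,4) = 12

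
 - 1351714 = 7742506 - 9094220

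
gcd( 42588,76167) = 819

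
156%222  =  156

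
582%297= 285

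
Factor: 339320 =2^3*5^1*17^1*499^1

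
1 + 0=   1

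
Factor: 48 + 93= 141= 3^1*47^1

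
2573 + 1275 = 3848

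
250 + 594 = 844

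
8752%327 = 250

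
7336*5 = 36680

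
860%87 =77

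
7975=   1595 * 5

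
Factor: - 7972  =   - 2^2*1993^1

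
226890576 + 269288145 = 496178721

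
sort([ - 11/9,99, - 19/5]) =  [ - 19/5, - 11/9, 99] 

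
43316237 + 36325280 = 79641517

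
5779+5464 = 11243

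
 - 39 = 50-89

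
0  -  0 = 0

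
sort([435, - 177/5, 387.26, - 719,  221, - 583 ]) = [-719, - 583, - 177/5,221,  387.26, 435 ] 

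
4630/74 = 2315/37  =  62.57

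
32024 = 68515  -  36491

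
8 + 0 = 8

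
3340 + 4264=7604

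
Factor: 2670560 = 2^5 * 5^1*16691^1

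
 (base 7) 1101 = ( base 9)476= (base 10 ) 393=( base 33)BU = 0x189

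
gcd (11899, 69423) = 73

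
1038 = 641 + 397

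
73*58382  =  4261886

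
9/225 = 1/25 = 0.04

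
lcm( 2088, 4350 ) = 52200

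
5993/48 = 5993/48=124.85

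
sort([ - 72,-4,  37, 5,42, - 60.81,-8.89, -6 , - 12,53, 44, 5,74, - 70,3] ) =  [ - 72, - 70, - 60.81 , - 12, - 8.89, - 6, - 4,3 , 5,5, 37, 42,44,53,74] 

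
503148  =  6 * 83858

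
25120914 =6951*3614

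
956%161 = 151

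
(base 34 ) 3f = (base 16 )75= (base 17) 6F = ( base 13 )90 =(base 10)117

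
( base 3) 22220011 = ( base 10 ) 6484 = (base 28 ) 87g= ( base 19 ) HI5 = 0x1954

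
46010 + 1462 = 47472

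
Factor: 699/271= 3^1*233^1*271^( - 1)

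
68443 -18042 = 50401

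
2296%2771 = 2296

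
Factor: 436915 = 5^1*87383^1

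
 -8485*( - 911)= 7729835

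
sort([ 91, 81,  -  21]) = [ - 21,  81,  91]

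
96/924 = 8/77 = 0.10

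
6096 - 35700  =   - 29604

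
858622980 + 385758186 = 1244381166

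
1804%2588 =1804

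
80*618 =49440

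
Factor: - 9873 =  - 3^2*1097^1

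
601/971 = 601/971 = 0.62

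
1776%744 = 288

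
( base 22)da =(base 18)g8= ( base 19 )FB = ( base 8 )450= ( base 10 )296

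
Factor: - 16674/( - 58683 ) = 2^1*7^1 * 31^( - 1)*397^1*631^( - 1)  =  5558/19561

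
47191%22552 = 2087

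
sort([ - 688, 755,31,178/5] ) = [ - 688, 31 , 178/5, 755]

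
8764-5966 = 2798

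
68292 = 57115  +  11177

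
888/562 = 1+163/281 = 1.58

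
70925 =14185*5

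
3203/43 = 3203/43 = 74.49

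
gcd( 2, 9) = 1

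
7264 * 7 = 50848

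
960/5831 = 960/5831 = 0.16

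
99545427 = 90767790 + 8777637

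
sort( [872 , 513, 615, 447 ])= [447,  513,615, 872] 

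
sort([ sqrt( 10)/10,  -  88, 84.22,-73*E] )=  [ - 73 * E, - 88,  sqrt( 10 )/10 , 84.22 ]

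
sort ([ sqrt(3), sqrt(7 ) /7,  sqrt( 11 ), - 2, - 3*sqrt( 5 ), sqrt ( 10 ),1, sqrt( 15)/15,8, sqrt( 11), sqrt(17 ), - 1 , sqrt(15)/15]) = [ - 3*sqrt (5), - 2, - 1,sqrt(15)/15,  sqrt(15 ) /15, sqrt(7)/7, 1 , sqrt( 3),  sqrt(10 ),sqrt(11), sqrt( 11 ),sqrt(17 ),8]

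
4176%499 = 184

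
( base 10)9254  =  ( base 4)2100212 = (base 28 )BME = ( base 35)7JE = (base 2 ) 10010000100110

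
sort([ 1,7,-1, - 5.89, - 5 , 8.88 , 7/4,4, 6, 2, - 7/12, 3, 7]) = [ - 5.89 ,-5, - 1, - 7/12, 1 , 7/4,2, 3,4, 6, 7, 7 , 8.88]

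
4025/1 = 4025=4025.00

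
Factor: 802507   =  389^1*2063^1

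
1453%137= 83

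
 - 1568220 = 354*( - 4430) 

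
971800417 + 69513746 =1041314163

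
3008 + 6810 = 9818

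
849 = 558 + 291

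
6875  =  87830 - 80955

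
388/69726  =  194/34863 = 0.01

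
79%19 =3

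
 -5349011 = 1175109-6524120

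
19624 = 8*2453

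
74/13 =74/13=   5.69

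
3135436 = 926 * 3386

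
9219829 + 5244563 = 14464392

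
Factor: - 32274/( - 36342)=3^( - 1)*11^1  *  163^1*673^( - 1 )  =  1793/2019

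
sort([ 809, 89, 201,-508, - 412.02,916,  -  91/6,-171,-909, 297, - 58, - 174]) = [ - 909, - 508, - 412.02 ,  -  174,-171,-58,-91/6, 89, 201,  297, 809,916]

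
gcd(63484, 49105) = 1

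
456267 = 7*65181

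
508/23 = 508/23 = 22.09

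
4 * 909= 3636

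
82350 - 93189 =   -  10839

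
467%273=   194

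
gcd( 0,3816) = 3816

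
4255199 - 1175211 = 3079988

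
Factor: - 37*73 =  - 2701 = - 37^1*73^1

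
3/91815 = 1/30605 = 0.00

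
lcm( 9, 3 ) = 9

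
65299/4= 65299/4 = 16324.75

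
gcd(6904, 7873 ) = 1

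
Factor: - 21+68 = 47^1= 47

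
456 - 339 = 117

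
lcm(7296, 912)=7296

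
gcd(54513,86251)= 1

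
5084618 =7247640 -2163022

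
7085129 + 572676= 7657805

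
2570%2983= 2570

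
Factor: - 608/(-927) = 2^5 * 3^ ( - 2 )*19^1*103^( - 1)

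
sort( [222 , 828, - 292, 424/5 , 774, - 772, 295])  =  [ - 772, - 292, 424/5,222 , 295, 774,  828]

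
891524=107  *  8332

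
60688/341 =177 + 331/341 = 177.97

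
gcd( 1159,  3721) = 61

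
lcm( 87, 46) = 4002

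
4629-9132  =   - 4503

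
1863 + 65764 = 67627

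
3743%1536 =671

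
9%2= 1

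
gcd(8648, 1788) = 4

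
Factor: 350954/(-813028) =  - 379/878 =- 2^(-1)*379^1 * 439^( - 1)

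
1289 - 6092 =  - 4803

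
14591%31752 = 14591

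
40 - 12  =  28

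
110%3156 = 110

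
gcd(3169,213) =1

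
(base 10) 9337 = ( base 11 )7019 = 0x2479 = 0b10010001111001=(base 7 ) 36136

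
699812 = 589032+110780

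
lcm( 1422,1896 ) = 5688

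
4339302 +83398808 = 87738110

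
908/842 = 1 + 33/421 = 1.08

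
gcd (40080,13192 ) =8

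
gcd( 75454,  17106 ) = 2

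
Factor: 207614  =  2^1*11^1 * 9437^1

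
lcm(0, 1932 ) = 0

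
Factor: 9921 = 3^1*3307^1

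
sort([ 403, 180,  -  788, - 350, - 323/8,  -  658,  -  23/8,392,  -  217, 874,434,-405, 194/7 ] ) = [  -  788, - 658, - 405, - 350, - 217,-323/8,  -  23/8,194/7, 180 , 392, 403,  434, 874 ] 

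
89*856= 76184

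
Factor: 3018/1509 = 2^1  =  2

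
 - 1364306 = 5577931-6942237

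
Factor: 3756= 2^2*3^1*313^1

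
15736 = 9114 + 6622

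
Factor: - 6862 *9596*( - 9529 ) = 627463228808 = 2^3 * 13^1*47^1*73^1*733^1*2399^1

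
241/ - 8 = -241/8 = - 30.12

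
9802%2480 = 2362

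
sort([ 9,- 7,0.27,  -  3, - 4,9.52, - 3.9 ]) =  [ - 7,-4, - 3.9, - 3 , 0.27,9,9.52 ]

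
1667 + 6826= 8493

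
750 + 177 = 927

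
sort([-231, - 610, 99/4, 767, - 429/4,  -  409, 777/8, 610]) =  [-610, - 409, - 231,-429/4, 99/4,777/8, 610, 767]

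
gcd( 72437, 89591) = 1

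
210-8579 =-8369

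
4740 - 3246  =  1494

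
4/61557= 4/61557 = 0.00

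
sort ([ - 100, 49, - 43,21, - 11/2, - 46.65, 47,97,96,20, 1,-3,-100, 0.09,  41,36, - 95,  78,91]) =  [ - 100, - 100, - 95,-46.65, - 43,  -  11/2,- 3,0.09,1,20,21,36,41,47,49,78 , 91,  96,97]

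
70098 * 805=56428890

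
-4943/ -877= 4943/877 = 5.64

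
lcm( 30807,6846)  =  61614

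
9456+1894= 11350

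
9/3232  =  9/3232 = 0.00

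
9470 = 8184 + 1286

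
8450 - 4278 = 4172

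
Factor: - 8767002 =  - 2^1*3^1*17^1*23^1*37^1 * 101^1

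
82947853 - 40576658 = 42371195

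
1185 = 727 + 458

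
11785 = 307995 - 296210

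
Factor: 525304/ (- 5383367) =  - 2^3*11^( - 1) * 13^1*31^(-1)* 5051^1 * 15787^( - 1)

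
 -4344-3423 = -7767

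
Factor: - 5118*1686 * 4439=  -  38303900172  =  - 2^2 * 3^2*23^1*193^1*281^1*853^1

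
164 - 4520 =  - 4356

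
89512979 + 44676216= 134189195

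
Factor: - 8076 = - 2^2 * 3^1*673^1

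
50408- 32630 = 17778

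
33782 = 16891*2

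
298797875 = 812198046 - 513400171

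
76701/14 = 5478 + 9/14 = 5478.64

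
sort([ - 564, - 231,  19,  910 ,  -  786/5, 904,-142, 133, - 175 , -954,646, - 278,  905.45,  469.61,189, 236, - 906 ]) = [ - 954  , - 906, - 564, - 278,-231, - 175,  -  786/5,-142,19,133 , 189,236,469.61 , 646,904,905.45, 910 ]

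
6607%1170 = 757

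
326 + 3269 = 3595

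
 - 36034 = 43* ( - 838)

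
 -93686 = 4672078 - 4765764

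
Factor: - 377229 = - 3^1*125743^1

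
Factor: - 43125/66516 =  - 625/964 = - 2^ (-2)*5^4*241^( - 1 )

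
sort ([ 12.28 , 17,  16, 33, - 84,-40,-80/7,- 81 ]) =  [ - 84,-81,-40, -80/7,12.28,16,17, 33]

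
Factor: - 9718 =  - 2^1*43^1*113^1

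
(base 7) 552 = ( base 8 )432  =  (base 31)93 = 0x11a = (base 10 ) 282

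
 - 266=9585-9851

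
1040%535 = 505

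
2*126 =252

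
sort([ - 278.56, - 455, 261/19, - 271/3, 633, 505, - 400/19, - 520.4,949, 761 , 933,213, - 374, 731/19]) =[ - 520.4,  -  455, - 374, - 278.56,- 271/3, - 400/19,261/19,731/19, 213,505,633,761 , 933, 949]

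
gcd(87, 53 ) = 1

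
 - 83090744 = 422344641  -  505435385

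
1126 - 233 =893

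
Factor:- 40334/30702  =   - 67/51 =- 3^ ( - 1) * 17^( - 1)*67^1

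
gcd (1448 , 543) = 181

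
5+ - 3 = 2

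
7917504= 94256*84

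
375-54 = 321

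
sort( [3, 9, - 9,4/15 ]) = [-9,  4/15, 3, 9 ] 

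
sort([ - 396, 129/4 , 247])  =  [ - 396,129/4, 247]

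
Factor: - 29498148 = - 2^2*3^3*273131^1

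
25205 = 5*5041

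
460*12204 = 5613840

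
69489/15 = 23163/5= 4632.60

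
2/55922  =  1/27961  =  0.00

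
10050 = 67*150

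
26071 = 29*899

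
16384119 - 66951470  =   -50567351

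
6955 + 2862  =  9817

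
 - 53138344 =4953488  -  58091832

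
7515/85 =1503/17 = 88.41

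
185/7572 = 185/7572 = 0.02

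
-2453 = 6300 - 8753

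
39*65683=2561637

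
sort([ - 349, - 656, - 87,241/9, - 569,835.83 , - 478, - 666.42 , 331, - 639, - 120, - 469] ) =[ - 666.42, - 656, - 639, - 569,-478,  -  469,-349,  -  120, - 87, 241/9, 331, 835.83]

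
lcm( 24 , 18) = 72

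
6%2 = 0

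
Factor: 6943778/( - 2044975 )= - 2^1*5^( - 2)*19^1*359^1*  509^1*81799^(-1 ) 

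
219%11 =10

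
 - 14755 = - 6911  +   - 7844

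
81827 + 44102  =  125929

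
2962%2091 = 871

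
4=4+0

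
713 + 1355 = 2068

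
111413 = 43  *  2591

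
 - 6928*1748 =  - 12110144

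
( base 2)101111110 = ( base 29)d5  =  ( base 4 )11332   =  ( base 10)382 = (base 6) 1434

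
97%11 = 9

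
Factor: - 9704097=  - 3^3*13^1 * 27647^1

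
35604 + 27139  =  62743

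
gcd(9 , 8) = 1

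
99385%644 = 209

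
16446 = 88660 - 72214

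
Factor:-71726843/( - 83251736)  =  2^( - 3) * 19^1 * 151^(- 1 )*68917^( - 1)*3775097^1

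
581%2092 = 581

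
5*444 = 2220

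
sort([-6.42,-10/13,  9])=[ - 6.42, - 10/13,9 ]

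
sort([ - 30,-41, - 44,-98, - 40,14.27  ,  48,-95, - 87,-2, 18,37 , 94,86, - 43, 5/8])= [ - 98, - 95, - 87, - 44, - 43, - 41,-40, - 30,  -  2, 5/8, 14.27, 18, 37,48, 86,  94] 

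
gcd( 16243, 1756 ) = 439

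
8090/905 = 8+170/181 = 8.94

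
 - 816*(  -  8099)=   6608784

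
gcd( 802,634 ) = 2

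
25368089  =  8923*2843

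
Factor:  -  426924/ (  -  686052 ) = 201/323 = 3^1*17^( - 1 )* 19^(- 1 )* 67^1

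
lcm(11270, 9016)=45080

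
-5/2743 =- 5/2743 = - 0.00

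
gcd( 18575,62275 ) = 25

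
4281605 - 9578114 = - 5296509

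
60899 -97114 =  - 36215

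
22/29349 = 22/29349 =0.00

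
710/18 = 355/9 = 39.44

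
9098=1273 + 7825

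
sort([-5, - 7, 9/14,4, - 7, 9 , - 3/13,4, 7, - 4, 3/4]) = [ - 7,  -  7, - 5, - 4, - 3/13, 9/14,3/4, 4,4, 7, 9]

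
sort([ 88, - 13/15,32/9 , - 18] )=[ - 18, - 13/15,32/9, 88] 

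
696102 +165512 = 861614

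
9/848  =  9/848 =0.01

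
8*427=3416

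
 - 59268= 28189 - 87457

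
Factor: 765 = 3^2 * 5^1*17^1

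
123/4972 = 123/4972 =0.02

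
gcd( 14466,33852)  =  6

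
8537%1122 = 683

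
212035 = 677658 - 465623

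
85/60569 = 85/60569 = 0.00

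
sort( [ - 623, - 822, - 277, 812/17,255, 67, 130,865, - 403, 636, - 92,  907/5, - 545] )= [-822,-623 , - 545, - 403, - 277,-92,812/17, 67, 130, 907/5, 255, 636,865]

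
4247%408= 167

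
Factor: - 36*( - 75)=2700 = 2^2*3^3*5^2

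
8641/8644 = 8641/8644 = 1.00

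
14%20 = 14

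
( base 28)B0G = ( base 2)10000111000000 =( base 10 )8640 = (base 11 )6545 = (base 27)bn0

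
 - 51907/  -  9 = 5767 + 4/9 = 5767.44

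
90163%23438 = 19849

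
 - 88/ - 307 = 88/307= 0.29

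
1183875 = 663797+520078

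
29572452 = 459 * 64428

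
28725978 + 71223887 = 99949865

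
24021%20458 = 3563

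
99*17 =1683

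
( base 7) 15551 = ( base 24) 7f5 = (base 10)4397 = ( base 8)10455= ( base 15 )1482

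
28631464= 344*83231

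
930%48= 18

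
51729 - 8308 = 43421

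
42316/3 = 42316/3 = 14105.33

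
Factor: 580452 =2^2*3^1*48371^1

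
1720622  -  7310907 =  - 5590285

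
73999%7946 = 2485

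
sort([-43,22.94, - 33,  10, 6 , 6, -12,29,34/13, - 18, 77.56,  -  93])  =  [ - 93,-43, - 33, - 18,-12,34/13,6,6,10,22.94, 29,77.56 ]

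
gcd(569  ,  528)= 1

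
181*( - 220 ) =- 39820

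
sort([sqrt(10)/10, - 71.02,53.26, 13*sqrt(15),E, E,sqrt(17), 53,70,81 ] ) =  [-71.02,sqrt( 10)/10,E, E,sqrt( 17) , 13*sqrt(15),53,53.26,70,81]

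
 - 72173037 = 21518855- 93691892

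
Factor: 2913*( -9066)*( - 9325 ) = 246266330850 = 2^1*3^2 *5^2 * 373^1 * 971^1 * 1511^1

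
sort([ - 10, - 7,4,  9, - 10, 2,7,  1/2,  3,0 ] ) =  [ - 10,-10, - 7, 0,1/2,  2, 3,4, 7,9]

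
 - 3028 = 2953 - 5981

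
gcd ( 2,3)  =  1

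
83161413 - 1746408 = 81415005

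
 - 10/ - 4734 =5/2367 = 0.00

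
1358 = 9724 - 8366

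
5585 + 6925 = 12510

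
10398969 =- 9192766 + 19591735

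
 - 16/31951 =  - 1 + 31935/31951  =  - 0.00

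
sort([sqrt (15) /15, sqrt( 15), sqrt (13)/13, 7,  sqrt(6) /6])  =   [sqrt(15) /15, sqrt ( 13) /13,  sqrt(6 )/6, sqrt( 15),7 ]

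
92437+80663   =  173100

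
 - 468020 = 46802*( - 10)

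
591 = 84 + 507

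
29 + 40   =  69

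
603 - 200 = 403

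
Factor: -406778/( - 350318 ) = 203389/175159  =  23^1*37^1*107^( - 1)*239^1*1637^(-1)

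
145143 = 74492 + 70651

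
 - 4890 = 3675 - 8565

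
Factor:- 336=  -  2^4 *3^1*7^1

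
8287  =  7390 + 897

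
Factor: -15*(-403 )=3^1*5^1*13^1*31^1 = 6045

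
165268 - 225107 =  - 59839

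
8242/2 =4121 = 4121.00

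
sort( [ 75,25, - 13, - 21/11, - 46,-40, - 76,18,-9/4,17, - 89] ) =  [ - 89, - 76, - 46,-40, - 13, - 9/4, -21/11, 17,18, 25,  75 ]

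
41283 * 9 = 371547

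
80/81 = 80/81  =  0.99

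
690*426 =293940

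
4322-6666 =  - 2344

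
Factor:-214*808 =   -  172912 =-  2^4*101^1*107^1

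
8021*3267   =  26204607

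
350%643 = 350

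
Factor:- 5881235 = -5^1 * 17^1 * 69191^1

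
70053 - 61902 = 8151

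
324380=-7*( - 46340 ) 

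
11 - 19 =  - 8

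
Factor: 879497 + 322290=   1201787^1 = 1201787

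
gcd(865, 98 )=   1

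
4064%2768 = 1296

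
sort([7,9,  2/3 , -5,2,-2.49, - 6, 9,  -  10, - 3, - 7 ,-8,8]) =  [-10, - 8 , -7 , - 6, - 5 ,-3, - 2.49,2/3, 2, 7, 8, 9, 9]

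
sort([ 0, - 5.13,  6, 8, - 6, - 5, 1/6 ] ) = [ - 6 , - 5.13, - 5,0,  1/6,6 , 8]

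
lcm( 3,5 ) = 15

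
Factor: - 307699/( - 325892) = 389/412 =2^(-2 )*103^ ( - 1 )*389^1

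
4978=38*131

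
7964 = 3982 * 2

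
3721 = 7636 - 3915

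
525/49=10 + 5/7 = 10.71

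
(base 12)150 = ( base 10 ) 204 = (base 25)84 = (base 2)11001100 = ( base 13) 129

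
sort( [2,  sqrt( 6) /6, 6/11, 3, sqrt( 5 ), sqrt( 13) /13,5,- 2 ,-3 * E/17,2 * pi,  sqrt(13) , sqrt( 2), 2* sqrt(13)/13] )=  [ - 2, - 3*E/17,sqrt( 13) /13,sqrt( 6)/6,  6/11,2*sqrt( 13 )/13,  sqrt(2), 2, sqrt( 5),3,sqrt( 13),5, 2*pi]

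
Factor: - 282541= - 7^1*181^1*223^1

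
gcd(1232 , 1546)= 2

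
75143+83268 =158411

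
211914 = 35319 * 6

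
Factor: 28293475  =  5^2 * 7^1 * 107^1*1511^1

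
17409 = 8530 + 8879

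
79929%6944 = 3545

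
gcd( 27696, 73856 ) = 9232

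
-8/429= -8/429 = - 0.02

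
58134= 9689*6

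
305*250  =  76250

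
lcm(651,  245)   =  22785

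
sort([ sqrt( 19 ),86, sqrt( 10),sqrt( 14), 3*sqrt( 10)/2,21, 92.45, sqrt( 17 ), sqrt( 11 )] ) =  [ sqrt( 10) , sqrt(11) , sqrt( 14 ),sqrt( 17) , sqrt( 19),  3*sqrt ( 10 )/2, 21 , 86, 92.45 ] 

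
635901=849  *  749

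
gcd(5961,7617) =3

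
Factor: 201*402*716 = 2^3*3^2*67^2*179^1 = 57854232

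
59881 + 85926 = 145807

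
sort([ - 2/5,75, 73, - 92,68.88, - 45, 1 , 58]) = [ - 92, - 45,-2/5, 1, 58, 68.88, 73, 75] 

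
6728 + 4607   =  11335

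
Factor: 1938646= 2^1 * 17^1 * 19^1*3001^1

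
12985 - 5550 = 7435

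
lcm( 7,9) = 63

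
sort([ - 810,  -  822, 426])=[ - 822, - 810  ,  426] 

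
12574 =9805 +2769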